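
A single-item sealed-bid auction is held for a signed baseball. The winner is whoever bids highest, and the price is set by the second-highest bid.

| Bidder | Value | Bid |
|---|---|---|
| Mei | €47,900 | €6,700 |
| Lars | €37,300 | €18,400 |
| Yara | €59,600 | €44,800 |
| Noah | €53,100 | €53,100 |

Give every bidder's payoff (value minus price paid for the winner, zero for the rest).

Ordered from highest: Noah €53,100, then Yara €44,800, then Lars €18,400, then Mei €6,700.
Noah has the top bid and wins; the price is the second-highest bid, €44,800.
Noah's payoff = €53,100 − €44,800 = €8,300. All other bidders lose, so their payoff is 0.

Payoffs: Mei €0, Lars €0, Yara €0, Noah €8,300.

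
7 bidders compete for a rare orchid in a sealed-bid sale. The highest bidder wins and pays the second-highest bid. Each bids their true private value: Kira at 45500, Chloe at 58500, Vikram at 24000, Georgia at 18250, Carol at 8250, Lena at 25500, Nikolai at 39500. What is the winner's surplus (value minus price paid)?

Winner's surplus: 13000.

Ranking the bids: Chloe 58500, then Kira 45500, then Nikolai 39500, then Lena 25500, then Vikram 24000, then Georgia 18250, then Carol 8250.
Chloe wins with the top bid and pays the second-highest, 45500.
Surplus = 58500 − 45500 = 13000.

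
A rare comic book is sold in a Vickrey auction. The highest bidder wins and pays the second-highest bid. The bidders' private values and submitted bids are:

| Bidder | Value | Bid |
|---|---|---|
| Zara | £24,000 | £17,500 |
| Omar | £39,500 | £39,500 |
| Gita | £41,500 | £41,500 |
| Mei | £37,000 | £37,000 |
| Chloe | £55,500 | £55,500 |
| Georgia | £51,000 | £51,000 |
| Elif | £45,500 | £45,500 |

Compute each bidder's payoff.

Zara £0, Omar £0, Gita £0, Mei £0, Chloe £4,500, Georgia £0, Elif £0.

Bids in descending order: Chloe £55,500 > Georgia £51,000 > Elif £45,500 > Gita £41,500 > Omar £39,500 > Mei £37,000 > Zara £17,500.
Chloe has the top bid and wins; the price is the second-highest bid, £51,000.
Chloe's payoff = £55,500 − £51,000 = £4,500. All other bidders lose, so their payoff is 0.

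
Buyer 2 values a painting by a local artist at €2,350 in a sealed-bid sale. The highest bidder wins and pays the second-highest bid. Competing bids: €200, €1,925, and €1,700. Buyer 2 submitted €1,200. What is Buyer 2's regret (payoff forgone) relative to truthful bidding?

Payoff forgone: €425.

The highest competing bid is €1,925.
Bidding truthfully at €2,350: Buyer 2 has the top bid, wins, and pays the second-highest bid €1,925. Payoff = €2,350 − €1,925 = €425.
Bidding €1,200: the top bid is €1,925 (a rival), so Buyer 2 loses. Payoff = €0.
Regret = truthful payoff − actual payoff = €425 − €0 = €425.
Deviating from a truthful bid can only lose payoff in a second-price auction — never gain.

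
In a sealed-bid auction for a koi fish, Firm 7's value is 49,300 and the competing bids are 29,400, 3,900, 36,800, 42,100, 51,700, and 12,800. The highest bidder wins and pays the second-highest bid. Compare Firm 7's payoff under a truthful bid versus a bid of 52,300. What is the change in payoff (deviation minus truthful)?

Change in payoff: -2,400.

The highest competing bid is 51,700.
Bidding truthfully at 49,300: the top bid is 51,700 (a rival), so Firm 7 loses. Payoff = 0.
Bidding 52,300: Firm 7 has the top bid, wins, and pays the second-highest bid 51,700. Payoff = 49,300 − 51,700 = -2,400.
Change = -2,400 − 0 = -2,400.
This is the dominant-strategy logic: truthful bidding weakly beats any alternative.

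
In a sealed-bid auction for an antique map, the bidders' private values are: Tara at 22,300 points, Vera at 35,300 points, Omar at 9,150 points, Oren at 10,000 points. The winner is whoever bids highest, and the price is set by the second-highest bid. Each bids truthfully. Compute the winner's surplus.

Sorted high to low: Vera 35,300 points, then Tara 22,300 points, then Oren 10,000 points, then Omar 9,150 points.
Vera wins with the top bid and pays the second-highest, 22,300 points.
Surplus = 35,300 points − 22,300 points = 13,000 points.

Winner's surplus: 13,000 points.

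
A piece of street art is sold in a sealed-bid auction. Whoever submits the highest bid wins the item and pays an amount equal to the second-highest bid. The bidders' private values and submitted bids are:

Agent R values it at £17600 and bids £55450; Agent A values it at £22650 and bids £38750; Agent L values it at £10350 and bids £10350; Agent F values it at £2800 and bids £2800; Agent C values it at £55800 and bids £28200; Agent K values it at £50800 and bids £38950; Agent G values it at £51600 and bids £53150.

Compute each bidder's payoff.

Agent R -£35550, Agent A £0, Agent L £0, Agent F £0, Agent C £0, Agent K £0, Agent G £0.

Bids in descending order: Agent R £55450, then Agent G £53150, then Agent K £38950, then Agent A £38750, then Agent C £28200, then Agent L £10350, then Agent F £2800.
Agent R has the top bid and wins; the price is the second-highest bid, £53150.
Agent R's payoff = £17600 − £53150 = -£35550. All other bidders lose, so their payoff is 0.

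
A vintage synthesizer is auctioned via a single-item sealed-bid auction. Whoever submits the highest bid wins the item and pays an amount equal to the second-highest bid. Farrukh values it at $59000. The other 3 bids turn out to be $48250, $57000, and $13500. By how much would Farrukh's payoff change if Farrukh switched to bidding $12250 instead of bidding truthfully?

-$2000

The highest competing bid is $57000.
Bidding truthfully at $59000: Farrukh has the top bid, wins, and pays the second-highest bid $57000. Payoff = $59000 − $57000 = $2000.
Bidding $12250: the top bid is $57000 (a rival), so Farrukh loses. Payoff = $0.
Change = $0 − $2000 = -$2000.
This is the dominant-strategy logic: truthful bidding weakly beats any alternative.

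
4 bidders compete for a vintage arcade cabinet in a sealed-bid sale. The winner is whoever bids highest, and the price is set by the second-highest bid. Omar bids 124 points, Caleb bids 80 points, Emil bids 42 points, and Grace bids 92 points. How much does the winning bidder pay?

Ordered from highest: Omar 124 points > Grace 92 points > Caleb 80 points > Emil 42 points.
Omar has the highest bid, so Omar wins.
The second-highest bid is 92 points, so that is what Omar pays.

Price paid: 92 points.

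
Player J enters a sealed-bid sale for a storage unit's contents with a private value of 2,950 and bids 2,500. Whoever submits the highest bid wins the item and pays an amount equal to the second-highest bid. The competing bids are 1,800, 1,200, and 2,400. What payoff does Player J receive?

550

Highest competing bid: 2,400.
Player J's bid 2,500 is the highest overall, so Player J wins and pays the second-highest bid, 2,400.
Payoff = value − price = 2,950 − 2,400 = 550.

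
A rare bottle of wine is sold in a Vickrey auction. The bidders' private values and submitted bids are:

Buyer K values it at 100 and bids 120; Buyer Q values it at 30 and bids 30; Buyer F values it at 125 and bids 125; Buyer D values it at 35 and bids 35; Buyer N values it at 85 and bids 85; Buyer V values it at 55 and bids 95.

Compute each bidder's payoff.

Payoffs: Buyer K 0, Buyer Q 0, Buyer F 5, Buyer D 0, Buyer N 0, Buyer V 0.

Ordered from highest: Buyer F 125, then Buyer K 120, then Buyer V 95, then Buyer N 85, then Buyer D 35, then Buyer Q 30.
Buyer F has the top bid and wins; the price is the second-highest bid, 120.
Buyer F's payoff = 125 − 120 = 5. All other bidders lose, so their payoff is 0.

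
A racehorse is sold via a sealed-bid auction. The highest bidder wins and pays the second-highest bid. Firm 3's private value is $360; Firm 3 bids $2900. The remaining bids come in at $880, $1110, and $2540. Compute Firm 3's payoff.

Highest competing bid: $2540.
Firm 3's bid $2900 is the highest overall, so Firm 3 wins and pays the second-highest bid, $2540.
Payoff = value − price = $360 − $2540 = -$2180.
Overbidding won the item at a price above value — truthful bidding would have avoided this loss.

-$2180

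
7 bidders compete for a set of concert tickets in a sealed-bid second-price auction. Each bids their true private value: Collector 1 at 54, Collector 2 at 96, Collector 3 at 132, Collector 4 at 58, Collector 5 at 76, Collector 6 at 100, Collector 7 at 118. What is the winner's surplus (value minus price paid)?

Winner's surplus: 14.

Ranking the bids: Collector 3 132 > Collector 7 118 > Collector 6 100 > Collector 2 96 > Collector 5 76 > Collector 4 58 > Collector 1 54.
Collector 3 wins with the top bid and pays the second-highest, 118.
Surplus = 132 − 118 = 14.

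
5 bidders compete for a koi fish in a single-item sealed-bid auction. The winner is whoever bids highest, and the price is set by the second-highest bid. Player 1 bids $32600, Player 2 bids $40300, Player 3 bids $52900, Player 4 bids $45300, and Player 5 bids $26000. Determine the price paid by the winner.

Ranking the bids: Player 3 $52900 > Player 4 $45300 > Player 2 $40300 > Player 1 $32600 > Player 5 $26000.
Player 3 has the highest bid, so Player 3 wins.
The second-highest bid is $45300, so that is what Player 3 pays.

The winner pays $45300.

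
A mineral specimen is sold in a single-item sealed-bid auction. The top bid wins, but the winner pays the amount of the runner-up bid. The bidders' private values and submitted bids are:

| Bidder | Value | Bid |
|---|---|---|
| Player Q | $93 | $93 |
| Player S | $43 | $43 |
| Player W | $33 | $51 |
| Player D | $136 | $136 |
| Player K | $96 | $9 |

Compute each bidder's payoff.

Player Q $0, Player S $0, Player W $0, Player D $43, Player K $0.

Ordered from highest: Player D $136, then Player Q $93, then Player W $51, then Player S $43, then Player K $9.
Player D has the top bid and wins; the price is the second-highest bid, $93.
Player D's payoff = $136 − $93 = $43. All other bidders lose, so their payoff is 0.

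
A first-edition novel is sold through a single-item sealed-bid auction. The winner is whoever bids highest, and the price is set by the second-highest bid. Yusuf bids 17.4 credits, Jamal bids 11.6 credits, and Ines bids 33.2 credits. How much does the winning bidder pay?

17.4 credits

Ranking the bids: Ines 33.2 credits > Yusuf 17.4 credits > Jamal 11.6 credits.
Ines has the highest bid, so Ines wins.
The second-highest bid is 17.4 credits, so that is what Ines pays.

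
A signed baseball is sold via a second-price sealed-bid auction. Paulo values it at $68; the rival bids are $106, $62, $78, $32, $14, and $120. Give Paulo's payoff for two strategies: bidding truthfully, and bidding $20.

(a) $0  (b) $0

The highest competing bid is $120.
Bidding truthfully at $68: the top bid is $120 (a rival), so Paulo loses. Payoff = $0.
Bidding $20: the top bid is $120 (a rival), so Paulo loses. Payoff = $0.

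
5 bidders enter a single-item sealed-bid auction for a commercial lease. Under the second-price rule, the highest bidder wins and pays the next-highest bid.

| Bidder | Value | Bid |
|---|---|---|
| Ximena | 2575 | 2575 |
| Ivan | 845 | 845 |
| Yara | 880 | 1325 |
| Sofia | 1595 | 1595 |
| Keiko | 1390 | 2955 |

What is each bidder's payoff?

Payoffs: Ximena 0, Ivan 0, Yara 0, Sofia 0, Keiko -1185.

Ranking the bids: Keiko 2955 > Ximena 2575 > Sofia 1595 > Yara 1325 > Ivan 845.
Keiko has the top bid and wins; the price is the second-highest bid, 2575.
Keiko's payoff = 1390 − 2575 = -1185. All other bidders lose, so their payoff is 0.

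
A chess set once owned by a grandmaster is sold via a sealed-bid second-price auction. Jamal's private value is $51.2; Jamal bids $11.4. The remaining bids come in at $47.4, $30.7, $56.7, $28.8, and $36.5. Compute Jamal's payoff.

Payoff = $0.0.

Highest competing bid: $56.7.
Jamal's bid $11.4 is not the highest, so Jamal loses, pays nothing, and earns zero payoff.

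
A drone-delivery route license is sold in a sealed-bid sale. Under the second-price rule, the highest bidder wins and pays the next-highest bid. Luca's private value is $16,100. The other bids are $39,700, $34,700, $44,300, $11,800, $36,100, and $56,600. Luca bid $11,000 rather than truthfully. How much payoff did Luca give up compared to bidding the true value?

Payoff forgone: $0.

The highest competing bid is $56,600.
Bidding truthfully at $16,100: the top bid is $56,600 (a rival), so Luca loses. Payoff = $0.
Bidding $11,000: the top bid is $56,600 (a rival), so Luca loses. Payoff = $0.
Regret = truthful payoff − actual payoff = $0 − $0 = $0.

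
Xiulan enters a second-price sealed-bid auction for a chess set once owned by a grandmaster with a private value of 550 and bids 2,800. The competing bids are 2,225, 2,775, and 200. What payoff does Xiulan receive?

Xiulan's payoff: -2,225.

Highest competing bid: 2,775.
Xiulan's bid 2,800 is the highest overall, so Xiulan wins and pays the second-highest bid, 2,775.
Payoff = value − price = 550 − 2,775 = -2,225.
Overbidding won the item at a price above value — truthful bidding would have avoided this loss.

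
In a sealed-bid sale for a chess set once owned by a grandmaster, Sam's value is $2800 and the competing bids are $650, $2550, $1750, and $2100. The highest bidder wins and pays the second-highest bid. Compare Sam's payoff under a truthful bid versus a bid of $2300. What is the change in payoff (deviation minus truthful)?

The highest competing bid is $2550.
Bidding truthfully at $2800: Sam has the top bid, wins, and pays the second-highest bid $2550. Payoff = $2800 − $2550 = $250.
Bidding $2300: the top bid is $2550 (a rival), so Sam loses. Payoff = $0.
Change = $0 − $250 = -$250.

Payoff change: -$250.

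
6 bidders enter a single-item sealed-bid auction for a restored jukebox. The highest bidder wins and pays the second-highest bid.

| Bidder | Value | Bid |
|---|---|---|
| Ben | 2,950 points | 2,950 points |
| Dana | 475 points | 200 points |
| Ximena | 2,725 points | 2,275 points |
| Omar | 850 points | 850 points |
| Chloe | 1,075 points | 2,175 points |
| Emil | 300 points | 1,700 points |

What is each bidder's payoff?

Payoffs: Ben 675 points, Dana 0 points, Ximena 0 points, Omar 0 points, Chloe 0 points, Emil 0 points.

Ranking the bids: Ben 2,950 points > Ximena 2,275 points > Chloe 2,175 points > Emil 1,700 points > Omar 850 points > Dana 200 points.
Ben has the top bid and wins; the price is the second-highest bid, 2,275 points.
Ben's payoff = 2,950 points − 2,275 points = 675 points. All other bidders lose, so their payoff is 0.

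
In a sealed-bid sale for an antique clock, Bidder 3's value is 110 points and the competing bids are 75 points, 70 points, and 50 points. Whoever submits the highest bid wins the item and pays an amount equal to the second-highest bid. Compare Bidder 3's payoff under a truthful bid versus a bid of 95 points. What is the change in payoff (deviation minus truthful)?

Change in payoff: 0 points.

The highest competing bid is 75 points.
Bidding truthfully at 110 points: Bidder 3 has the top bid, wins, and pays the second-highest bid 75 points. Payoff = 110 points − 75 points = 35 points.
Bidding 95 points: Bidder 3 has the top bid, wins, and pays the second-highest bid 75 points. Payoff = 110 points − 75 points = 35 points.
Change = 35 points − 35 points = 0 points.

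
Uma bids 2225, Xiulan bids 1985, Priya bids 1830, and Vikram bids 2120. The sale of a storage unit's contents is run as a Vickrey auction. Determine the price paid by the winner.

The winner pays 2120.

Sorted high to low: Uma 2225; Vikram 2120; Xiulan 1985; Priya 1830.
Uma has the highest bid, so Uma wins.
The second-highest bid is 2120, so that is what Uma pays.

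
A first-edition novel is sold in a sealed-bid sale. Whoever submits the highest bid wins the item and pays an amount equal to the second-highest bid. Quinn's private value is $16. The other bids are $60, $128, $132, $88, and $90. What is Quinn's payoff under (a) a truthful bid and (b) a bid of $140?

Truthful: $0; alternative: -$116.

The highest competing bid is $132.
Bidding truthfully at $16: the top bid is $132 (a rival), so Quinn loses. Payoff = $0.
Bidding $140: Quinn has the top bid, wins, and pays the second-highest bid $132. Payoff = $16 − $132 = -$116.
This is the dominant-strategy logic: truthful bidding weakly beats any alternative.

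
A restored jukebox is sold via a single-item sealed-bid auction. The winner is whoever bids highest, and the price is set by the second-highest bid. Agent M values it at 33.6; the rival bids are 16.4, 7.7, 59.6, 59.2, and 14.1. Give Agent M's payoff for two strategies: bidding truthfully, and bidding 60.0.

The highest competing bid is 59.6.
Bidding truthfully at 33.6: the top bid is 59.6 (a rival), so Agent M loses. Payoff = 0.0.
Bidding 60.0: Agent M has the top bid, wins, and pays the second-highest bid 59.6. Payoff = 33.6 − 59.6 = -26.0.

Truthful: 0.0; alternative: -26.0.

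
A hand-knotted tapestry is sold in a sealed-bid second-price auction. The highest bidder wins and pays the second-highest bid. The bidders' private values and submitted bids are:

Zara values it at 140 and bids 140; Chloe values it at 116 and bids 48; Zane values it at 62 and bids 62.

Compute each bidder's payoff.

Ranking the bids: Zara 140, then Zane 62, then Chloe 48.
Zara has the top bid and wins; the price is the second-highest bid, 62.
Zara's payoff = 140 − 62 = 78. All other bidders lose, so their payoff is 0.

Payoffs: Zara 78, Chloe 0, Zane 0.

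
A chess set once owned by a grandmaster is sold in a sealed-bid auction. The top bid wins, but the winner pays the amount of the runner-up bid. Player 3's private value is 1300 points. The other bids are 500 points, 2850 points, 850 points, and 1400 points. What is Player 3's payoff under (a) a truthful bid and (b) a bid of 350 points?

Truthful: 0 points; alternative: 0 points.

The highest competing bid is 2850 points.
Bidding truthfully at 1300 points: the top bid is 2850 points (a rival), so Player 3 loses. Payoff = 0 points.
Bidding 350 points: the top bid is 2850 points (a rival), so Player 3 loses. Payoff = 0 points.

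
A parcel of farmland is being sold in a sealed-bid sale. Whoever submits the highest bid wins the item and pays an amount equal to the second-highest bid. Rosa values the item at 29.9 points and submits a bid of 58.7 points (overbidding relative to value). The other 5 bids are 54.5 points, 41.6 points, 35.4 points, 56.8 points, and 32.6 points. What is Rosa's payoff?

Rosa's payoff: -26.9 points.

Highest competing bid: 56.8 points.
Rosa's bid 58.7 points is the highest overall, so Rosa wins and pays the second-highest bid, 56.8 points.
Payoff = value − price = 29.9 points − 56.8 points = -26.9 points.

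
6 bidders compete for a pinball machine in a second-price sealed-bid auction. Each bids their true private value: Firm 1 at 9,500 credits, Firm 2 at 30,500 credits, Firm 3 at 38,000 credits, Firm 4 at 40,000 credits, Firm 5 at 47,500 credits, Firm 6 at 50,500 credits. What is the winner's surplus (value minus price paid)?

3,000 credits

Bids in descending order: Firm 6 50,500 credits, then Firm 5 47,500 credits, then Firm 4 40,000 credits, then Firm 3 38,000 credits, then Firm 2 30,500 credits, then Firm 1 9,500 credits.
Firm 6 wins with the top bid and pays the second-highest, 47,500 credits.
Surplus = 50,500 credits − 47,500 credits = 3,000 credits.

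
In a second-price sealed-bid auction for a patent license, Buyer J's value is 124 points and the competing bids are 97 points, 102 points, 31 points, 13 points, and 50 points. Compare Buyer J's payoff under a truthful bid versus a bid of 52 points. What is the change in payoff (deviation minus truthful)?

The highest competing bid is 102 points.
Bidding truthfully at 124 points: Buyer J has the top bid, wins, and pays the second-highest bid 102 points. Payoff = 124 points − 102 points = 22 points.
Bidding 52 points: the top bid is 102 points (a rival), so Buyer J loses. Payoff = 0 points.
Change = 0 points − 22 points = -22 points.
Deviating from a truthful bid can only lose payoff in a second-price auction — never gain.

-22 points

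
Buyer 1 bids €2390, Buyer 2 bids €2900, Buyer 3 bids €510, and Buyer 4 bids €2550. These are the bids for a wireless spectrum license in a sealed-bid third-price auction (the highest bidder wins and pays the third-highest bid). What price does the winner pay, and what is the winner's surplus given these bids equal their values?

Price €2390; surplus €510.

Sorted high to low: Buyer 2 €2900 > Buyer 4 €2550 > Buyer 1 €2390 > Buyer 3 €510.
Buyer 2 is the highest bidder, so Buyer 2 wins.
Under the third-price rule, the price is the third-highest bid: €2390.
Surplus = €2900 − €2390 = €510.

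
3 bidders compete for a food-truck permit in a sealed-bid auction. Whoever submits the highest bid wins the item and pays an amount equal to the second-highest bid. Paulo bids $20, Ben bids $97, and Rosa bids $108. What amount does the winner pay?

Bids in descending order: Rosa $108 > Ben $97 > Paulo $20.
Rosa has the highest bid, so Rosa wins.
The second-highest bid is $97, so that is what Rosa pays.

Price paid: $97.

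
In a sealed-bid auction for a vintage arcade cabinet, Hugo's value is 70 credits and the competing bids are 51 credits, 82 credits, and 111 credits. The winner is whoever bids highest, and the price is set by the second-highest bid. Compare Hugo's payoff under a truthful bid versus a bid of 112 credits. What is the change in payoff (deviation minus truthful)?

Payoff change: -41 credits.

The highest competing bid is 111 credits.
Bidding truthfully at 70 credits: the top bid is 111 credits (a rival), so Hugo loses. Payoff = 0 credits.
Bidding 112 credits: Hugo has the top bid, wins, and pays the second-highest bid 111 credits. Payoff = 70 credits − 111 credits = -41 credits.
Change = -41 credits − 0 credits = -41 credits.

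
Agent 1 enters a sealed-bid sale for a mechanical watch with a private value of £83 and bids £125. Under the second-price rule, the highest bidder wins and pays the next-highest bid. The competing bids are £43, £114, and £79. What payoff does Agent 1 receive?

Highest competing bid: £114.
Agent 1's bid £125 is the highest overall, so Agent 1 wins and pays the second-highest bid, £114.
Payoff = value − price = £83 − £114 = -£31.
Overbidding won the item at a price above value — truthful bidding would have avoided this loss.

-£31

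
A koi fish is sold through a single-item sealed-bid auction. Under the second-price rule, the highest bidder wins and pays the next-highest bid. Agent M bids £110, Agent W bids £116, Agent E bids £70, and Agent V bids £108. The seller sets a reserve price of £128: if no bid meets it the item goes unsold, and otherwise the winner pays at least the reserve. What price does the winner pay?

unsold

Sorted high to low: Agent W £116 > Agent M £110 > Agent V £108 > Agent E £70.
The top bid £116 is below the reserve £128, so the item goes unsold and nothing is paid.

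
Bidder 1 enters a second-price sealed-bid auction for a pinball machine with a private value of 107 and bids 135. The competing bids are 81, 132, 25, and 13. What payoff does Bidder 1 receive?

-25

Highest competing bid: 132.
Bidder 1's bid 135 is the highest overall, so Bidder 1 wins and pays the second-highest bid, 132.
Payoff = value − price = 107 − 132 = -25.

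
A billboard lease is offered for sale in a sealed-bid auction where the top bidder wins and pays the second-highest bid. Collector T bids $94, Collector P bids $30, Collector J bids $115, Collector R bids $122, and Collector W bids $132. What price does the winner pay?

The winner pays $122.

Bids in descending order: Collector W $132 > Collector R $122 > Collector J $115 > Collector T $94 > Collector P $30.
Collector W is the highest bidder, so Collector W wins.
Under the second-price rule, the price is the second-highest bid: $122.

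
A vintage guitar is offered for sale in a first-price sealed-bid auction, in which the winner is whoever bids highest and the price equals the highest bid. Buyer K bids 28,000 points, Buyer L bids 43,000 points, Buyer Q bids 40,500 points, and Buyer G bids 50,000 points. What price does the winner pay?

Sorted high to low: Buyer G 50,000 points; Buyer L 43,000 points; Buyer Q 40,500 points; Buyer K 28,000 points.
Buyer G is the highest bidder, so Buyer G wins.
Under the first-price rule, the price is the highest bid: 50,000 points.

Price paid: 50,000 points.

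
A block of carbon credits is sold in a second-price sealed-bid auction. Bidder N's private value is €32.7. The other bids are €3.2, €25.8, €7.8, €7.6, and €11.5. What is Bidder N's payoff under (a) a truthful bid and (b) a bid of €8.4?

(a) €6.9  (b) €0.0

The highest competing bid is €25.8.
Bidding truthfully at €32.7: Bidder N has the top bid, wins, and pays the second-highest bid €25.8. Payoff = €32.7 − €25.8 = €6.9.
Bidding €8.4: the top bid is €25.8 (a rival), so Bidder N loses. Payoff = €0.0.
This is the dominant-strategy logic: truthful bidding weakly beats any alternative.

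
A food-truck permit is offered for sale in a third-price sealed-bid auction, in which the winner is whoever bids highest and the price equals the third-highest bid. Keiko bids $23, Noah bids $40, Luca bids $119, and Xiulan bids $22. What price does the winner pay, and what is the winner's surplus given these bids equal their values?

Price $23; surplus $96.

Ordered from highest: Luca $119; Noah $40; Keiko $23; Xiulan $22.
Luca is the highest bidder, so Luca wins.
Under the third-price rule, the price is the third-highest bid: $23.
Surplus = $119 − $23 = $96.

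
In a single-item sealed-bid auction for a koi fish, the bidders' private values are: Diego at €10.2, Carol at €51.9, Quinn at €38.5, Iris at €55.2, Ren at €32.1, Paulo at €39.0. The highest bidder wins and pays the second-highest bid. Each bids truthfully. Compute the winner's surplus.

Ranking the bids: Iris €55.2 > Carol €51.9 > Paulo €39.0 > Quinn €38.5 > Ren €32.1 > Diego €10.2.
Iris wins with the top bid and pays the second-highest, €51.9.
Surplus = €55.2 − €51.9 = €3.3.

Surplus = €3.3.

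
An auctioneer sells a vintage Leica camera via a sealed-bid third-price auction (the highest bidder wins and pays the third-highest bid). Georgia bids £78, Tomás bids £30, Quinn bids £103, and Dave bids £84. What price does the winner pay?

Price paid: £78.

Ranking the bids: Quinn £103, then Dave £84, then Georgia £78, then Tomás £30.
Quinn is the highest bidder, so Quinn wins.
Under the third-price rule, the price is the third-highest bid: £78.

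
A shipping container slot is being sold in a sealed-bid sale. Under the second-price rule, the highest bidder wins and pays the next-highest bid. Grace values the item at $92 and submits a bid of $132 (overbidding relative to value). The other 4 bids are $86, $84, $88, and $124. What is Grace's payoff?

Highest competing bid: $124.
Grace's bid $132 is the highest overall, so Grace wins and pays the second-highest bid, $124.
Payoff = value − price = $92 − $124 = -$32.

Grace's payoff: -$32.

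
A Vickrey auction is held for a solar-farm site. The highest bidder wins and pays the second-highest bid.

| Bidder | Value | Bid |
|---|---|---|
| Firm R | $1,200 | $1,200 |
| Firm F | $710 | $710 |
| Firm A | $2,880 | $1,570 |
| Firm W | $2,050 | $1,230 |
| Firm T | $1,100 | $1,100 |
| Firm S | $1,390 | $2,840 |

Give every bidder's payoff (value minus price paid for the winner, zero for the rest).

Firm R $0, Firm F $0, Firm A $0, Firm W $0, Firm T $0, Firm S -$180.

Ranking the bids: Firm S $2,840, then Firm A $1,570, then Firm W $1,230, then Firm R $1,200, then Firm T $1,100, then Firm F $710.
Firm S has the top bid and wins; the price is the second-highest bid, $1,570.
Firm S's payoff = $1,390 − $1,570 = -$180. All other bidders lose, so their payoff is 0.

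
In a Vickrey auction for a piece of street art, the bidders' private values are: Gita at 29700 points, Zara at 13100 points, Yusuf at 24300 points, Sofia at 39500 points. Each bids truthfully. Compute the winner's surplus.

Winner's surplus: 9800 points.

Bids in descending order: Sofia 39500 points > Gita 29700 points > Yusuf 24300 points > Zara 13100 points.
Sofia wins with the top bid and pays the second-highest, 29700 points.
Surplus = 39500 points − 29700 points = 9800 points.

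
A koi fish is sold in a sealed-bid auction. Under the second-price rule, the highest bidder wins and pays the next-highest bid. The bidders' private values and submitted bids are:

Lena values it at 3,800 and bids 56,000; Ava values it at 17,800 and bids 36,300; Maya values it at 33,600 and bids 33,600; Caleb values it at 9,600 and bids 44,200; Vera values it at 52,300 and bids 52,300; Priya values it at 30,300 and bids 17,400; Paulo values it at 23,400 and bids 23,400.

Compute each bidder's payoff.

Bids in descending order: Lena 56,000, then Vera 52,300, then Caleb 44,200, then Ava 36,300, then Maya 33,600, then Paulo 23,400, then Priya 17,400.
Lena has the top bid and wins; the price is the second-highest bid, 52,300.
Lena's payoff = 3,800 − 52,300 = -48,500. All other bidders lose, so their payoff is 0.

Lena -48,500, Ava 0, Maya 0, Caleb 0, Vera 0, Priya 0, Paulo 0.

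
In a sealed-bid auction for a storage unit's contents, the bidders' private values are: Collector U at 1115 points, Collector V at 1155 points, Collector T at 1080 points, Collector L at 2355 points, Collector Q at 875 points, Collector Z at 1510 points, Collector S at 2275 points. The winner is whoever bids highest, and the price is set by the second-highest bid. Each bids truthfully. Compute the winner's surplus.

Surplus = 80 points.

Ordered from highest: Collector L 2355 points > Collector S 2275 points > Collector Z 1510 points > Collector V 1155 points > Collector U 1115 points > Collector T 1080 points > Collector Q 875 points.
Collector L wins with the top bid and pays the second-highest, 2275 points.
Surplus = 2355 points − 2275 points = 80 points.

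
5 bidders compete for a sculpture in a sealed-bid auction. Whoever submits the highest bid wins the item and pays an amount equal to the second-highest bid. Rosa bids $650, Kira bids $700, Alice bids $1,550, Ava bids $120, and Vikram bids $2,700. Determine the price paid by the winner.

The winner pays $1,550.

Bids in descending order: Vikram $2,700 > Alice $1,550 > Kira $700 > Rosa $650 > Ava $120.
Vikram has the highest bid, so Vikram wins.
The second-highest bid is $1,550, so that is what Vikram pays.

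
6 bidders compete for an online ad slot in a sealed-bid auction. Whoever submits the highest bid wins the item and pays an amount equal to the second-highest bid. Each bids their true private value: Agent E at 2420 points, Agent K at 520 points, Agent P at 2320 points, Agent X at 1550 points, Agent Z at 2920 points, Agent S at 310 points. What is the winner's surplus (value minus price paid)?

500 points

Bids in descending order: Agent Z 2920 points, then Agent E 2420 points, then Agent P 2320 points, then Agent X 1550 points, then Agent K 520 points, then Agent S 310 points.
Agent Z wins with the top bid and pays the second-highest, 2420 points.
Surplus = 2920 points − 2420 points = 500 points.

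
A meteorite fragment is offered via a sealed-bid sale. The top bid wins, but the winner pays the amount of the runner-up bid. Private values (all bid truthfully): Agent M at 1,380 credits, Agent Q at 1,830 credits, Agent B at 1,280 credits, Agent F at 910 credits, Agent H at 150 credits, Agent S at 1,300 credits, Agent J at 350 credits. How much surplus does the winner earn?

450 credits

Ranking the bids: Agent Q 1,830 credits > Agent M 1,380 credits > Agent S 1,300 credits > Agent B 1,280 credits > Agent F 910 credits > Agent J 350 credits > Agent H 150 credits.
Agent Q wins with the top bid and pays the second-highest, 1,380 credits.
Surplus = 1,830 credits − 1,380 credits = 450 credits.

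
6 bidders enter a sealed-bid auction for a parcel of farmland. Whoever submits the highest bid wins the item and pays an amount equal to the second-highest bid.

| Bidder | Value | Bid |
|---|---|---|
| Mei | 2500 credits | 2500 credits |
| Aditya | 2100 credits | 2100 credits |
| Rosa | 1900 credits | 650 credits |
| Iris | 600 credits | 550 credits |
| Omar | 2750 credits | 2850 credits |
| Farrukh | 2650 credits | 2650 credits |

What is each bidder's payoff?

Sorted high to low: Omar 2850 credits > Farrukh 2650 credits > Mei 2500 credits > Aditya 2100 credits > Rosa 650 credits > Iris 550 credits.
Omar has the top bid and wins; the price is the second-highest bid, 2650 credits.
Omar's payoff = 2750 credits − 2650 credits = 100 credits. All other bidders lose, so their payoff is 0.

Mei 0 credits, Aditya 0 credits, Rosa 0 credits, Iris 0 credits, Omar 100 credits, Farrukh 0 credits.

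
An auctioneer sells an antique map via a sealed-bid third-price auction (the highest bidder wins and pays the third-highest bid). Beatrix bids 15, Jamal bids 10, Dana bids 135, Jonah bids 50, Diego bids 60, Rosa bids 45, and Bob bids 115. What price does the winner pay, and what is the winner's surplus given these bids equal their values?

Ranking the bids: Dana 135; Bob 115; Diego 60; Jonah 50; Rosa 45; Beatrix 15; Jamal 10.
Dana is the highest bidder, so Dana wins.
Under the third-price rule, the price is the third-highest bid: 60.
Surplus = 135 − 60 = 75.

Price 60; surplus 75.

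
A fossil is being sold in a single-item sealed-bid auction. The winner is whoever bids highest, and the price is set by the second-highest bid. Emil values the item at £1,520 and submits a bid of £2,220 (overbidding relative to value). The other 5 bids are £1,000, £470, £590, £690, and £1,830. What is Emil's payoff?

Highest competing bid: £1,830.
Emil's bid £2,220 is the highest overall, so Emil wins and pays the second-highest bid, £1,830.
Payoff = value − price = £1,520 − £1,830 = -£310.
Overbidding won the item at a price above value — truthful bidding would have avoided this loss.

Emil's payoff: -£310.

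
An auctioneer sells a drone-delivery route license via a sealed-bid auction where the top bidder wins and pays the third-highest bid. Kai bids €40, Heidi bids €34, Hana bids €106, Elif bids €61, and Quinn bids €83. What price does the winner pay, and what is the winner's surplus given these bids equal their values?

Price €61; surplus €45.

Sorted high to low: Hana €106 > Quinn €83 > Elif €61 > Kai €40 > Heidi €34.
Hana is the highest bidder, so Hana wins.
Under the third-price rule, the price is the third-highest bid: €61.
Surplus = €106 − €61 = €45.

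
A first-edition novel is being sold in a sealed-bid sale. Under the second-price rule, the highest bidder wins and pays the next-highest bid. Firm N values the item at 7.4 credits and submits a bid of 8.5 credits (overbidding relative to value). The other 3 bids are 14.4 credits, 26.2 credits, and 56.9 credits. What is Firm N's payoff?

Highest competing bid: 56.9 credits.
Firm N's bid 8.5 credits is not the highest, so Firm N loses, pays nothing, and earns zero payoff.

0.0 credits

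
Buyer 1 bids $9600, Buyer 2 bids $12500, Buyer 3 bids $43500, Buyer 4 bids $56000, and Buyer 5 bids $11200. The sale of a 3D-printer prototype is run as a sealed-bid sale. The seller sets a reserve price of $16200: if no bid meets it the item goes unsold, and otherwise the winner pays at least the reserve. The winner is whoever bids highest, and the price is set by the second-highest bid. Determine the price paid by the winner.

Ranking the bids: Buyer 4 $56000, then Buyer 3 $43500, then Buyer 2 $12500, then Buyer 5 $11200, then Buyer 1 $9600.
Buyer 4 has the highest bid, so Buyer 4 wins.
The second-highest bid is $43500, which exceeds the reserve, so that sets the price.

The winner pays $43500.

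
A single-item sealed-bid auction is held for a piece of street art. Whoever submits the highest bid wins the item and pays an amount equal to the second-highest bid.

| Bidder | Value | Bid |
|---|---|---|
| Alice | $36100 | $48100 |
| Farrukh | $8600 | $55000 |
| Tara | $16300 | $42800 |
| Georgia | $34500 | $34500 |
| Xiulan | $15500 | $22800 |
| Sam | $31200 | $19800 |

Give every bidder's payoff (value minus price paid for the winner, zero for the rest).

Payoffs: Alice $0, Farrukh -$39500, Tara $0, Georgia $0, Xiulan $0, Sam $0.

Bids in descending order: Farrukh $55000 > Alice $48100 > Tara $42800 > Georgia $34500 > Xiulan $22800 > Sam $19800.
Farrukh has the top bid and wins; the price is the second-highest bid, $48100.
Farrukh's payoff = $8600 − $48100 = -$39500. All other bidders lose, so their payoff is 0.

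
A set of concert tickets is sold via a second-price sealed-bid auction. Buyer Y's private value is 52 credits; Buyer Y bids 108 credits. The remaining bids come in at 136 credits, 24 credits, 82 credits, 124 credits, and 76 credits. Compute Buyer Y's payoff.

0 credits

Highest competing bid: 136 credits.
Buyer Y's bid 108 credits is not the highest, so Buyer Y loses, pays nothing, and earns zero payoff.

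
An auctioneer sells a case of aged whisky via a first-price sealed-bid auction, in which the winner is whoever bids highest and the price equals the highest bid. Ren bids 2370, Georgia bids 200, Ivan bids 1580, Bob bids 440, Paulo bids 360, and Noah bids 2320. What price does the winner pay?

The winner pays 2370.

Ordered from highest: Ren 2370; Noah 2320; Ivan 1580; Bob 440; Paulo 360; Georgia 200.
Ren is the highest bidder, so Ren wins.
Under the first-price rule, the price is the highest bid: 2370.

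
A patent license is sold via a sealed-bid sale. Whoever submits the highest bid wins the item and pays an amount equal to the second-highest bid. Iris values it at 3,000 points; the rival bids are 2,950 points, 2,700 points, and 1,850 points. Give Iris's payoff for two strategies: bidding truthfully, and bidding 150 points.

The highest competing bid is 2,950 points.
Bidding truthfully at 3,000 points: Iris has the top bid, wins, and pays the second-highest bid 2,950 points. Payoff = 3,000 points − 2,950 points = 50 points.
Bidding 150 points: the top bid is 2,950 points (a rival), so Iris loses. Payoff = 0 points.
This is the dominant-strategy logic: truthful bidding weakly beats any alternative.

(a) 50 points  (b) 0 points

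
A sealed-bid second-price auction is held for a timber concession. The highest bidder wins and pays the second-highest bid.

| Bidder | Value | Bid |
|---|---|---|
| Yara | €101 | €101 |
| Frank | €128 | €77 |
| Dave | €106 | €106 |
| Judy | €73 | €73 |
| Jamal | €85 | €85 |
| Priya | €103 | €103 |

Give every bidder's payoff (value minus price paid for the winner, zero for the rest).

Ordered from highest: Dave €106; Priya €103; Yara €101; Jamal €85; Frank €77; Judy €73.
Dave has the top bid and wins; the price is the second-highest bid, €103.
Dave's payoff = €106 − €103 = €3. All other bidders lose, so their payoff is 0.

Yara €0, Frank €0, Dave €3, Judy €0, Jamal €0, Priya €0.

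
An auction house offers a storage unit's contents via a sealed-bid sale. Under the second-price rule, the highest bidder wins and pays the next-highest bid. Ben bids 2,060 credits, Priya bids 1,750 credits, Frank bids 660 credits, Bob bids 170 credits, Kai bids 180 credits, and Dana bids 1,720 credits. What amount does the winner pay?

Bids in descending order: Ben 2,060 credits; Priya 1,750 credits; Dana 1,720 credits; Frank 660 credits; Kai 180 credits; Bob 170 credits.
Ben has the highest bid, so Ben wins.
The second-highest bid is 1,750 credits, so that is what Ben pays.

Price paid: 1,750 credits.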